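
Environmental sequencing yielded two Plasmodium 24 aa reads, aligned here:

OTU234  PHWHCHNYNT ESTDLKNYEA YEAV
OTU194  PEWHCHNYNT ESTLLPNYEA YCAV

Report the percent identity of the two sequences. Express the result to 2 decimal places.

83.33%

Differing sites — 2:H/E; 14:D/L; 16:K/P; 22:E/C.
20 of the 24 sites match, so the percent identity is 20/24 × 100 = 83.33%.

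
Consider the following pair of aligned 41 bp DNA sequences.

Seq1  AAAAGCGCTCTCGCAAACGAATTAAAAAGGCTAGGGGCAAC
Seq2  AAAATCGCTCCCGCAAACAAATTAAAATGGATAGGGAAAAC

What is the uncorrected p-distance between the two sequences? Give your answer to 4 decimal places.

Differing sites — 5:G/T; 11:T/C; 19:G/A; 28:A/T; 31:C/A; 37:G/A; 38:C/A.
There are 7 differences over 41 sites, so p = 7/41 = 0.1707.

0.1707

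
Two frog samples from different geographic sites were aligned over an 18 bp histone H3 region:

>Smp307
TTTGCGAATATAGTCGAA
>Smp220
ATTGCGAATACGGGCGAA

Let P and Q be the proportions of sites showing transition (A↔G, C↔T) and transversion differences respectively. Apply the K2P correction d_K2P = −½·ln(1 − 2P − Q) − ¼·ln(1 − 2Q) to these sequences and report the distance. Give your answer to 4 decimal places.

Differing sites — 1:T/A (Tv); 11:T/C (Ti); 12:A/G (Ti); 14:T/G (Tv).
Of the 4 differences, 2 transitions and 2 transversions over 18 sites: P = 2/18 = 0.111111, Q = 2/18 = 0.111111.
d = −0.5·ln(0.666667) − 0.25·ln(0.777778) = −0.5·(-0.405465) − 0.25·(-0.251314) = 0.2656.

0.2656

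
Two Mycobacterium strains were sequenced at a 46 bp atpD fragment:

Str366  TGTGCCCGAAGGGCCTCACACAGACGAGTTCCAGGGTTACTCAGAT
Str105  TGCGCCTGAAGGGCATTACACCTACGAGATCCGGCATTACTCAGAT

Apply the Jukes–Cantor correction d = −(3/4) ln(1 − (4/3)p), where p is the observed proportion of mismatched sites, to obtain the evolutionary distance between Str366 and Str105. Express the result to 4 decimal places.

Differing sites — 3:T/C; 7:C/T; 15:C/A; 17:C/T; 22:A/C; 23:G/T; 29:T/A; 33:A/G; 35:G/C; 36:G/A.
p = 10/46 = 0.217391.
d = −0.75 · ln(1 − (4/3)·0.217391) = −0.75 · ln(0.710145) = −0.75 · (-0.342286) = 0.2567.

0.2567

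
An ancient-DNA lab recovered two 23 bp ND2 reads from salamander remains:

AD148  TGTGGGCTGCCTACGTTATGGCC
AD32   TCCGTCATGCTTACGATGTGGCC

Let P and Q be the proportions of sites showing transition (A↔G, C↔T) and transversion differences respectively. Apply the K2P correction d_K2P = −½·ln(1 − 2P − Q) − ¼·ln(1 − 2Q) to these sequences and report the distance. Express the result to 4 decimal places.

The sequences differ at positions 2 (G/C, transversion), 3 (T/C, transition), 5 (G/T, transversion), 6 (G/C, transversion), 7 (C/A, transversion), 11 (C/T, transition), 16 (T/A, transversion), 18 (A/G, transition).
Of the 8 differences, 3 transitions and 5 transversions over 23 sites: P = 3/23 = 0.130435, Q = 5/23 = 0.217391.
d = −0.5·ln(0.521739) − 0.25·ln(0.565218) = −0.5·(-0.650588) − 0.25·(-0.570544) = 0.4679.

0.4679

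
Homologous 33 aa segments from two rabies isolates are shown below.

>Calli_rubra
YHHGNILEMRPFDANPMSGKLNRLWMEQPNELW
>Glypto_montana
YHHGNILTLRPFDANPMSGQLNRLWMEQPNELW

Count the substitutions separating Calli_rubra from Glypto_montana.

Differing sites — 8:E/T; 9:M/L; 20:K/Q.
That gives 3 mismatches out of 33 aligned sites, so the Hamming distance is 3.

3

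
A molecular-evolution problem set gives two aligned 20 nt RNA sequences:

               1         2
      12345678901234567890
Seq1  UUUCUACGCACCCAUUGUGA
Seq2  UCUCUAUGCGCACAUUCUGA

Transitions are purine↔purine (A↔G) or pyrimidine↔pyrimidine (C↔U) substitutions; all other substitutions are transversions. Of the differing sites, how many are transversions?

Mismatches occur at site 2 (U↔C, transition), site 7 (C↔U, transition), site 10 (A↔G, transition), site 12 (C↔A, transversion), site 17 (G↔C, transversion).
Of the 5 differences, 3 transitions and 2 transversions, so the answer is 2.

2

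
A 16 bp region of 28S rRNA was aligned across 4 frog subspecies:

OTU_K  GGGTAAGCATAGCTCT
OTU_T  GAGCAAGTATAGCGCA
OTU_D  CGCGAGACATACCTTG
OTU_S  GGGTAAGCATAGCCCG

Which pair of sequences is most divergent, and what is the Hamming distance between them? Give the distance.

11

Pairwise Hamming distances:
  OTU_K vs OTU_T: 5
  OTU_K vs OTU_D: 8
  OTU_K vs OTU_S: 2
  OTU_T vs OTU_D: 11
  OTU_T vs OTU_S: 5
  OTU_D vs OTU_S: 8
The largest is 11, between OTU_T and OTU_D.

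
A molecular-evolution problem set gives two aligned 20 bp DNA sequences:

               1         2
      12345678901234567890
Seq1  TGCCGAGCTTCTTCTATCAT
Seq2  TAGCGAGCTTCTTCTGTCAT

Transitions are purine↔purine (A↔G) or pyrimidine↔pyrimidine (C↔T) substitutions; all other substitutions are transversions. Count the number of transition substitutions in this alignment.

2

The sequences differ at positions 2 (G/A, transition), 3 (C/G, transversion), 16 (A/G, transition).
Of the 3 differences, 2 transitions and 1 transversion, so the answer is 2.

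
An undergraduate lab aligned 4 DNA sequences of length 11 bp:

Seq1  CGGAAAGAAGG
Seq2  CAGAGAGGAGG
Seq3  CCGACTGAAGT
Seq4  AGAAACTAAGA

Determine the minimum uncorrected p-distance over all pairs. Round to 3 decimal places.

Pairwise Hamming distances:
  Seq1 vs Seq2: 3
  Seq1 vs Seq3: 4
  Seq1 vs Seq4: 5
  Seq2 vs Seq3: 5
  Seq2 vs Seq4: 8
  Seq3 vs Seq4: 7
The smallest is 3 mismatches, between Seq1 and Seq2; p = 3/11 = 0.273.

0.273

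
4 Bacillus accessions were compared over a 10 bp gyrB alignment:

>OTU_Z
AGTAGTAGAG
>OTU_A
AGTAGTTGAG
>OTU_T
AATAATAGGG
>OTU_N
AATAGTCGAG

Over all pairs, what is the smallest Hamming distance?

Pairwise Hamming distances:
  OTU_Z vs OTU_A: 1
  OTU_Z vs OTU_T: 3
  OTU_Z vs OTU_N: 2
  OTU_A vs OTU_T: 4
  OTU_A vs OTU_N: 2
  OTU_T vs OTU_N: 3
The smallest is 1, between OTU_Z and OTU_A.

1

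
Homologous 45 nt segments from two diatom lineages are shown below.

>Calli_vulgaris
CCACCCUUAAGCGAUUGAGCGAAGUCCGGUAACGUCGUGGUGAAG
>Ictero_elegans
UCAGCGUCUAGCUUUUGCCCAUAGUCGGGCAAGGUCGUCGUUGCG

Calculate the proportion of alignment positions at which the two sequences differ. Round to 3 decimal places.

0.400

The sequences differ at positions 1 (C/U), 4 (C/G), 6 (C/G), 8 (U/C), 9 (A/U), 13 (G/U), 14 (A/U), 18 (A/C), 19 (G/C), 21 (G/A), 22 (A/U), 27 (C/G), 30 (U/C), 33 (C/G), 39 (G/C), 42 (G/U), 43 (A/G), 44 (A/C).
There are 18 differences over 45 sites, so p = 18/45 = 0.400.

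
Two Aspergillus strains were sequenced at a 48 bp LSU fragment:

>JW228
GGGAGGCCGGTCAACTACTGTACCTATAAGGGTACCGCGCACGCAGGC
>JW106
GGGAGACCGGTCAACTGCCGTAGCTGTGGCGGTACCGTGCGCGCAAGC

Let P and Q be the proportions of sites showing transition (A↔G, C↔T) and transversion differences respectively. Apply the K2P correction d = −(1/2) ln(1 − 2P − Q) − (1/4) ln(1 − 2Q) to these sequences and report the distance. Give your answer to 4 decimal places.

Mismatches occur at site 6 (G→A, transition), site 17 (A→G, transition), site 19 (T→C, transition), site 23 (C→G, transversion), site 26 (A→G, transition), site 28 (A→G, transition), site 29 (A→G, transition), site 30 (G→C, transversion), site 38 (C→T, transition), site 41 (A→G, transition), site 46 (G→A, transition).
Of the 11 differences, 9 transitions and 2 transversions over 48 sites: P = 9/48 = 0.187500, Q = 2/48 = 0.041667.
d = −0.5·ln(0.583333) − 0.25·ln(0.916666) = −0.5·(-0.538997) − 0.25·(-0.087012) = 0.2913.

0.2913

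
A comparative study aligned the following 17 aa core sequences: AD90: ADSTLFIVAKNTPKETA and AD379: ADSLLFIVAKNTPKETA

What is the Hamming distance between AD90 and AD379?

1

The sequences differ at position 4 (T/L).
That gives 1 mismatch out of 17 aligned sites, so the Hamming distance is 1.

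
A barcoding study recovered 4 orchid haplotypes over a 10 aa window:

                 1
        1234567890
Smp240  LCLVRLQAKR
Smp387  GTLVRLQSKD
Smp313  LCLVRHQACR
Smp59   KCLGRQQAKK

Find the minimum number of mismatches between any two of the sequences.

2

Pairwise Hamming distances:
  Smp240 vs Smp387: 4
  Smp240 vs Smp313: 2
  Smp240 vs Smp59: 4
  Smp387 vs Smp313: 6
  Smp387 vs Smp59: 6
  Smp313 vs Smp59: 5
The smallest is 2, between Smp240 and Smp313.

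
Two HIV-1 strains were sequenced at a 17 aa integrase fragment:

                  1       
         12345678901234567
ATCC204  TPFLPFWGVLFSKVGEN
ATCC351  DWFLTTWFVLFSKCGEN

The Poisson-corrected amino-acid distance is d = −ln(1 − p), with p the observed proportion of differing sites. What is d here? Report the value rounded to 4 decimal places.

0.4353

Mismatches occur at site 1 (T/D), site 2 (P/W), site 5 (P/T), site 6 (F/T), site 8 (G/F), site 14 (V/C).
p = 6/17 = 0.352941.
d = −ln(1 − 0.352941) = −ln(0.647059) = 0.4353.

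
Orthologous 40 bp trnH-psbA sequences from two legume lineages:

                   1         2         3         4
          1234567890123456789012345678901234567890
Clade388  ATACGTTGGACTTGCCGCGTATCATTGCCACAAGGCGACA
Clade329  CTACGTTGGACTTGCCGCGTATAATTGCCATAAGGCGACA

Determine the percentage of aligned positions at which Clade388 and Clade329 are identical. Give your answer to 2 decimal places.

92.50%

The sequences differ at positions 1 (A/C), 23 (C/A), 31 (C/T).
37 of the 40 sites match, so the percent identity is 37/40 × 100 = 92.50%.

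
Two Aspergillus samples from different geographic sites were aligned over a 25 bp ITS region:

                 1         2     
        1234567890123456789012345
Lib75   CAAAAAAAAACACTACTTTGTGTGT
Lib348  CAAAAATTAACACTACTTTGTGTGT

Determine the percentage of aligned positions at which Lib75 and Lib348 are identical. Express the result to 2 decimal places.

92.00%

Differing sites — 7:A/T; 8:A/T.
23 of the 25 sites match, so the percent identity is 23/25 × 100 = 92.00%.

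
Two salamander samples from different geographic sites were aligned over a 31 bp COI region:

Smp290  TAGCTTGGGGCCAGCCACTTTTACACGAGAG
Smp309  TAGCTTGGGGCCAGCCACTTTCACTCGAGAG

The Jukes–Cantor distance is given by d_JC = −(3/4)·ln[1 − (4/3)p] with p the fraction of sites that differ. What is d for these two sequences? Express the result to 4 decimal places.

0.0675

Mismatches occur at site 22 (T/C), site 25 (A/T).
p = 2/31 = 0.064516.
d = −0.75 · ln(1 − (4/3)·0.064516) = −0.75 · ln(0.913979) = −0.75 · (-0.089948) = 0.0675.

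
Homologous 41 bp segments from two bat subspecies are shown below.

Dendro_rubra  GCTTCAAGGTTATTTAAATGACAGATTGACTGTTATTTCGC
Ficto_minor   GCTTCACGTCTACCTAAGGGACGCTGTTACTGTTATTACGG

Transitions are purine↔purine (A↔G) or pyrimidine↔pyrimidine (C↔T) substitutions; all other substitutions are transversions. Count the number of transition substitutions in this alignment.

5

The sequences differ at positions 7 (A/C, transversion), 9 (G/T, transversion), 10 (T/C, transition), 13 (T/C, transition), 14 (T/C, transition), 18 (A/G, transition), 19 (T/G, transversion), 23 (A/G, transition), 24 (G/C, transversion), 25 (A/T, transversion), 26 (T/G, transversion), 28 (G/T, transversion), 38 (T/A, transversion), 41 (C/G, transversion).
Of the 14 differences, 5 transitions and 9 transversions, so the answer is 5.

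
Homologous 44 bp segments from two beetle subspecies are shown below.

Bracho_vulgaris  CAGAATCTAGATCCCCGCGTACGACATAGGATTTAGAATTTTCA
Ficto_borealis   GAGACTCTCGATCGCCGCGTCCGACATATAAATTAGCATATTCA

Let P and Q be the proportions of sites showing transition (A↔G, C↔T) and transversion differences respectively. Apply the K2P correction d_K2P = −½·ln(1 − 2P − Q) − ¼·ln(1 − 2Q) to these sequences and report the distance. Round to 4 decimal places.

Mismatches occur at site 1 (C/G, transversion), site 5 (A/C, transversion), site 9 (A/C, transversion), site 14 (C/G, transversion), site 21 (A/C, transversion), site 29 (G/T, transversion), site 30 (G/A, transition), site 32 (T/A, transversion), site 37 (A/C, transversion), site 40 (T/A, transversion).
Of the 10 differences, 1 transition and 9 transversions over 44 sites: P = 1/44 = 0.022727, Q = 9/44 = 0.204545.
d = −0.5·ln(0.750001) − 0.25·ln(0.590910) = −0.5·(-0.287681) − 0.25·(-0.526092) = 0.2754.

0.2754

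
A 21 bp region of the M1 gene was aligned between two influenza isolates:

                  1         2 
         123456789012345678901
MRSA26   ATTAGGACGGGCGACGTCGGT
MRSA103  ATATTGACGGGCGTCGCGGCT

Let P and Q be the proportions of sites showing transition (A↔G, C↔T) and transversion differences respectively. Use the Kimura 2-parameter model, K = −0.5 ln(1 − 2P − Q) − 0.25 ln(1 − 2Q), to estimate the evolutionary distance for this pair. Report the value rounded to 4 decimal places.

0.4516

The sequences differ at positions 3 (T/A, transversion), 4 (A/T, transversion), 5 (G/T, transversion), 14 (A/T, transversion), 17 (T/C, transition), 18 (C/G, transversion), 20 (G/C, transversion).
Of the 7 differences, 1 transition and 6 transversions over 21 sites: P = 1/21 = 0.047619, Q = 6/21 = 0.285714.
d = −0.5·ln(0.619048) − 0.25·ln(0.428572) = −0.5·(-0.479572) − 0.25·(-0.847297) = 0.4516.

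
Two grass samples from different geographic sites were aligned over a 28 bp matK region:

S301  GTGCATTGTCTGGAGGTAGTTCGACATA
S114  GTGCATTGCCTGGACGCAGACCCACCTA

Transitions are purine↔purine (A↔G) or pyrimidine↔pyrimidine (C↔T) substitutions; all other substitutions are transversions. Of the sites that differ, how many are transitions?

3

The sequences differ at positions 9 (T/C, transition), 15 (G/C, transversion), 17 (T/C, transition), 20 (T/A, transversion), 21 (T/C, transition), 23 (G/C, transversion), 26 (A/C, transversion).
Of the 7 differences, 3 transitions and 4 transversions, so the answer is 3.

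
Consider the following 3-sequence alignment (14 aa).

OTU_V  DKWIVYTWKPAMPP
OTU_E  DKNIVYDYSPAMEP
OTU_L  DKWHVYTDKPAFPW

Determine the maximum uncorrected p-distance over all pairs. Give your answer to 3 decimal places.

0.571

Pairwise Hamming distances:
  OTU_V vs OTU_E: 5
  OTU_V vs OTU_L: 4
  OTU_E vs OTU_L: 8
The largest is 8 mismatches, between OTU_E and OTU_L; p = 8/14 = 0.571.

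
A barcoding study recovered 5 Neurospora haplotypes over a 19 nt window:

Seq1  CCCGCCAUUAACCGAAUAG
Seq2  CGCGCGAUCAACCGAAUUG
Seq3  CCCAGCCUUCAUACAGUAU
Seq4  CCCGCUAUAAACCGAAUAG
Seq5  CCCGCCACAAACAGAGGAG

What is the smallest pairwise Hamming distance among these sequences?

Pairwise Hamming distances:
  Seq1 vs Seq2: 4
  Seq1 vs Seq3: 9
  Seq1 vs Seq4: 2
  Seq1 vs Seq5: 5
  Seq2 vs Seq3: 13
  Seq2 vs Seq4: 4
  Seq2 vs Seq5: 8
  Seq3 vs Seq4: 11
  Seq3 vs Seq5: 10
  Seq4 vs Seq5: 5
The smallest is 2, between Seq1 and Seq4.

2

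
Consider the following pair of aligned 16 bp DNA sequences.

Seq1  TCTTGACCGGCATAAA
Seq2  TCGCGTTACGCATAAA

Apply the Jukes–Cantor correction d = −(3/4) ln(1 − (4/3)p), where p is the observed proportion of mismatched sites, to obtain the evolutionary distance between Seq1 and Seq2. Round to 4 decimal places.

The sequences differ at positions 3 (T/G), 4 (T/C), 6 (A/T), 7 (C/T), 8 (C/A), 9 (G/C).
p = 6/16 = 0.375000.
d = −0.75 · ln(1 − (4/3)·0.375000) = −0.75 · ln(0.500000) = −0.75 · (-0.693147) = 0.5199.

0.5199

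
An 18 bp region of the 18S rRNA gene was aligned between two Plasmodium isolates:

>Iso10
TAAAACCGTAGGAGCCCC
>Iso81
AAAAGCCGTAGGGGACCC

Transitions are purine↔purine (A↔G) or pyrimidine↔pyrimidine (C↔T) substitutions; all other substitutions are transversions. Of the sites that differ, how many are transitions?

2

Differing sites — 1:T/A (Tv); 5:A/G (Ti); 13:A/G (Ti); 15:C/A (Tv).
Of the 4 differences, 2 transitions and 2 transversions, so the answer is 2.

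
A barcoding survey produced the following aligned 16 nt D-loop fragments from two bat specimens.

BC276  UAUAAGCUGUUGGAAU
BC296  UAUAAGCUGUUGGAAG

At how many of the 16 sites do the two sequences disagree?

1

Differing sites — 16:U/G.
That gives 1 mismatch out of 16 aligned sites, so the Hamming distance is 1.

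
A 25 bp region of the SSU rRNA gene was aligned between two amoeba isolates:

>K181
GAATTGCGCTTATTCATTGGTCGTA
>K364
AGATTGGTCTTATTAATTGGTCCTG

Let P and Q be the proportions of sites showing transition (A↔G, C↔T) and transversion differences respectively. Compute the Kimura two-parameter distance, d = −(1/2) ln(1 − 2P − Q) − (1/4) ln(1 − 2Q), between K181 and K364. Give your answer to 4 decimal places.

0.3518

Mismatches occur at site 1 (G→A, transition), site 2 (A→G, transition), site 7 (C→G, transversion), site 8 (G→T, transversion), site 15 (C→A, transversion), site 23 (G→C, transversion), site 25 (A→G, transition).
Of the 7 differences, 3 transitions and 4 transversions over 25 sites: P = 3/25 = 0.120000, Q = 4/25 = 0.160000.
d = −0.5·ln(0.600000) − 0.25·ln(0.680000) = −0.5·(-0.510826) − 0.25·(-0.385662) = 0.3518.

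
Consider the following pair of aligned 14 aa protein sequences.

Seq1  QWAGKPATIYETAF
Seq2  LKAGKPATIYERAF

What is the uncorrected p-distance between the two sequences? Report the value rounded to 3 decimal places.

0.214

Mismatches occur at site 1 (Q/L), site 2 (W/K), site 12 (T/R).
There are 3 differences over 14 sites, so p = 3/14 = 0.214.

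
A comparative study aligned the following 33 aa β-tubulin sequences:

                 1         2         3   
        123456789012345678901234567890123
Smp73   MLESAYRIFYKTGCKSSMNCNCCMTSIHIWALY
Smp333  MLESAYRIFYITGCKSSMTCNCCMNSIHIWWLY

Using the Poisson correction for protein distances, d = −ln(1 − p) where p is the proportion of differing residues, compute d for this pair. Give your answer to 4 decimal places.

0.1292

The sequences differ at positions 11 (K/I), 19 (N/T), 25 (T/N), 31 (A/W).
p = 4/33 = 0.121212.
d = −ln(1 − 0.121212) = −ln(0.878788) = 0.1292.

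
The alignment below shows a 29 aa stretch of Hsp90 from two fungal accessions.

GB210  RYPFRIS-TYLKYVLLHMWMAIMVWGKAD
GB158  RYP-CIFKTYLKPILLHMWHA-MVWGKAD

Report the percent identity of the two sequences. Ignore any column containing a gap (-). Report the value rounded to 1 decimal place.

80.8%

Excluding the 3 gap columns leaves 26 comparable sites.
Differing sites — 5:R/C; 7:S/F; 13:Y/P; 14:V/I; 20:M/H.
21 of the 26 comparable sites match, so the percent identity is 21/26 × 100 = 80.8%.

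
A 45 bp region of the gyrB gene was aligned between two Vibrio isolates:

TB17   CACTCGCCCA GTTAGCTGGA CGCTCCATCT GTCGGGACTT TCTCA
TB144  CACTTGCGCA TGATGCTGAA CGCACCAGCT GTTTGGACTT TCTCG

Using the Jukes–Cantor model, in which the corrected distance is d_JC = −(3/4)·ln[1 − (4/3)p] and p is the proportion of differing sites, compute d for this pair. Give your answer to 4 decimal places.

0.3295

Differing sites — 5:C/T; 8:C/G; 11:G/T; 12:T/G; 13:T/A; 14:A/T; 19:G/A; 24:T/A; 28:T/G; 33:C/T; 34:G/T; 45:A/G.
p = 12/45 = 0.266667.
d = −0.75 · ln(1 − (4/3)·0.266667) = −0.75 · ln(0.644444) = −0.75 · (-0.439367) = 0.3295.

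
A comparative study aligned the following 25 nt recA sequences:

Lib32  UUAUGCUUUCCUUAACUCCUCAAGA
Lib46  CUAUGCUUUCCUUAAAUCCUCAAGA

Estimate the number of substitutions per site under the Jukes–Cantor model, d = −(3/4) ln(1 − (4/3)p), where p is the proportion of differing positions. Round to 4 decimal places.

0.0846

The sequences differ at positions 1 (U/C), 16 (C/A).
p = 2/25 = 0.080000.
d = −0.75 · ln(1 − (4/3)·0.080000) = −0.75 · ln(0.893333) = −0.75 · (-0.112796) = 0.0846.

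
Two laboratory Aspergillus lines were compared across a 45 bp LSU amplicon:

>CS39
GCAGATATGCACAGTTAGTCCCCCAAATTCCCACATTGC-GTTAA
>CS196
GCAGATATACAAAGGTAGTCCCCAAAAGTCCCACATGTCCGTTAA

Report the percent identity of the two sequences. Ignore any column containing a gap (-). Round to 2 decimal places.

Excluding the 1 gap column leaves 44 comparable sites.
The sequences differ at positions 9 (G/A), 12 (C/A), 15 (T/G), 24 (C/A), 28 (T/G), 37 (T/G), 38 (G/T).
37 of the 44 comparable sites match, so the percent identity is 37/44 × 100 = 84.09%.

84.09%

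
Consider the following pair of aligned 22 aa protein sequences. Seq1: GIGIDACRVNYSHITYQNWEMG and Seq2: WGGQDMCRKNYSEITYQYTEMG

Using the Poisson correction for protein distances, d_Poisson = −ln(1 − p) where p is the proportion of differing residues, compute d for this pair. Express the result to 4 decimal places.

Differing sites — 1:G/W; 2:I/G; 4:I/Q; 6:A/M; 9:V/K; 13:H/E; 18:N/Y; 19:W/T.
p = 8/22 = 0.363636.
d = −ln(1 − 0.363636) = −ln(0.636364) = 0.4520.

0.4520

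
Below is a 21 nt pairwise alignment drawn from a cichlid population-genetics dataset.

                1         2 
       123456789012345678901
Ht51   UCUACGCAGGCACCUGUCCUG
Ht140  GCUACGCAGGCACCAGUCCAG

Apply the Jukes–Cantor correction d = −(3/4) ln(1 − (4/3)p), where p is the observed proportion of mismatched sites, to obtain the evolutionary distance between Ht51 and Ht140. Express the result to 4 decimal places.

0.1585

Mismatches occur at site 1 (U↔G), site 15 (U↔A), site 20 (U↔A).
p = 3/21 = 0.142857.
d = −0.75 · ln(1 − (4/3)·0.142857) = −0.75 · ln(0.809524) = −0.75 · (-0.211309) = 0.1585.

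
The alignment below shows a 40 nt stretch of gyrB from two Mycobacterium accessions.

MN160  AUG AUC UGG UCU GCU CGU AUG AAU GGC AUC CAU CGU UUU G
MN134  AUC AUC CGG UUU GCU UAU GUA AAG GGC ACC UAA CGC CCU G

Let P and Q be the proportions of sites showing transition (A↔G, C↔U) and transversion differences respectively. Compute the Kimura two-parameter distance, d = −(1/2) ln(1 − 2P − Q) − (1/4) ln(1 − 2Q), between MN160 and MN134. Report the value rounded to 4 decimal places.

The sequences differ at positions 3 (G/C, transversion), 7 (U/C, transition), 11 (C/U, transition), 16 (C/U, transition), 17 (G/A, transition), 19 (A/G, transition), 21 (G/A, transition), 24 (U/G, transversion), 29 (U/C, transition), 31 (C/U, transition), 33 (U/A, transversion), 36 (U/C, transition), 37 (U/C, transition), 38 (U/C, transition).
Of the 14 differences, 11 transitions and 3 transversions over 40 sites: P = 11/40 = 0.275000, Q = 3/40 = 0.075000.
d = −0.5·ln(0.375000) − 0.25·ln(0.850000) = −0.5·(-0.980829) − 0.25·(-0.162519) = 0.5310.

0.5310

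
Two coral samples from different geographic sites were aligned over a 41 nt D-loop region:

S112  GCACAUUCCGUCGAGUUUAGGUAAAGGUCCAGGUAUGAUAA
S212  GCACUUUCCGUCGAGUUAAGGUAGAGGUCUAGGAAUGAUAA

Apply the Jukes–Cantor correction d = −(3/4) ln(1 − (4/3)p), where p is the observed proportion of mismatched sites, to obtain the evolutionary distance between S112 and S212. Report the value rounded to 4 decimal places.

Mismatches occur at site 5 (A/U), site 18 (U/A), site 24 (A/G), site 30 (C/U), site 34 (U/A).
p = 5/41 = 0.121951.
d = −0.75 · ln(1 − (4/3)·0.121951) = −0.75 · ln(0.837399) = −0.75 · (-0.177455) = 0.1331.

0.1331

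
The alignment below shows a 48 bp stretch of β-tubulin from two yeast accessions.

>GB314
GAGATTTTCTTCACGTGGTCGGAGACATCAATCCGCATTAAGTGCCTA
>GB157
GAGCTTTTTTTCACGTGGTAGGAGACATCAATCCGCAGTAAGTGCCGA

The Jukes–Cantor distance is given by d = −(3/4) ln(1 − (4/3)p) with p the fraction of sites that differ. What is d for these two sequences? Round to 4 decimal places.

0.1121

The sequences differ at positions 4 (A/C), 9 (C/T), 20 (C/A), 38 (T/G), 47 (T/G).
p = 5/48 = 0.104167.
d = −0.75 · ln(1 − (4/3)·0.104167) = −0.75 · ln(0.861111) = −0.75 · (-0.149532) = 0.1121.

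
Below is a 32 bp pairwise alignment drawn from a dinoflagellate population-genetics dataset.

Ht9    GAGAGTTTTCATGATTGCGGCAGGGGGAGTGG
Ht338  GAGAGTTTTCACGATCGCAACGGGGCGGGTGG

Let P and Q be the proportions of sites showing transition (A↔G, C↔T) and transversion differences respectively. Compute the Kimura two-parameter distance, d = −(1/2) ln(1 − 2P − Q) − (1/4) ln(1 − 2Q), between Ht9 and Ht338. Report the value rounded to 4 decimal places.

Mismatches occur at site 12 (T↔C, transition), site 16 (T↔C, transition), site 19 (G↔A, transition), site 20 (G↔A, transition), site 22 (A↔G, transition), site 26 (G↔C, transversion), site 28 (A↔G, transition).
Of the 7 differences, 6 transitions and 1 transversion over 32 sites: P = 6/32 = 0.187500, Q = 1/32 = 0.031250.
d = −0.5·ln(0.593750) − 0.25·ln(0.937500) = −0.5·(-0.521297) − 0.25·(-0.064539) = 0.2768.

0.2768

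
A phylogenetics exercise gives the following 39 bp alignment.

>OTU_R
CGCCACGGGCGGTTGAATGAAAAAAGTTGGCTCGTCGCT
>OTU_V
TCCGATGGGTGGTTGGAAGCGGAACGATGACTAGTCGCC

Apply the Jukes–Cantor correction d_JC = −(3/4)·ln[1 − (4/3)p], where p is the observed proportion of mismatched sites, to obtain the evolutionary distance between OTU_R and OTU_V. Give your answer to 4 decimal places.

0.5393

Differing sites — 1:C/T; 2:G/C; 4:C/G; 6:C/T; 10:C/T; 16:A/G; 18:T/A; 20:A/C; 21:A/G; 22:A/G; 25:A/C; 27:T/A; 30:G/A; 33:C/A; 39:T/C.
p = 15/39 = 0.384615.
d = −0.75 · ln(1 − (4/3)·0.384615) = −0.75 · ln(0.487180) = −0.75 · (-0.719122) = 0.5393.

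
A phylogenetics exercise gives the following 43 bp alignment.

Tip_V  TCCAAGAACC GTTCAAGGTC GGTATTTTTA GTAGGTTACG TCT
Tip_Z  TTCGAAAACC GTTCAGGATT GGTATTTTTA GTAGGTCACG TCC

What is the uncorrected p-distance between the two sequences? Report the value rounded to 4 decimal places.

0.1860

Mismatches occur at site 2 (C/T), site 4 (A/G), site 6 (G/A), site 16 (A/G), site 18 (G/A), site 20 (C/T), site 37 (T/C), site 43 (T/C).
There are 8 differences over 43 sites, so p = 8/43 = 0.1860.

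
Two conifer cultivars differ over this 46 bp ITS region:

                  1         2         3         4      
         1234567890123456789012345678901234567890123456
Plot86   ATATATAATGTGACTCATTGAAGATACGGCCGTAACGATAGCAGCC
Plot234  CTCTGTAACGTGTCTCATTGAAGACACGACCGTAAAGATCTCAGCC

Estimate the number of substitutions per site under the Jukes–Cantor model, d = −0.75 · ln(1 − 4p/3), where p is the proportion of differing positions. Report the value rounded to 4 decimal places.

0.2567

Differing sites — 1:A/C; 3:A/C; 5:A/G; 9:T/C; 13:A/T; 25:T/C; 29:G/A; 36:C/A; 40:A/C; 41:G/T.
p = 10/46 = 0.217391.
d = −0.75 · ln(1 − (4/3)·0.217391) = −0.75 · ln(0.710145) = −0.75 · (-0.342286) = 0.2567.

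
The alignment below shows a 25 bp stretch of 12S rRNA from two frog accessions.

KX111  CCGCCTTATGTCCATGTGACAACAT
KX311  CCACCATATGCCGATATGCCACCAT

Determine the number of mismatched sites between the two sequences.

7

Mismatches occur at site 3 (G/A), site 6 (T/A), site 11 (T/C), site 13 (C/G), site 16 (G/A), site 19 (A/C), site 22 (A/C).
That gives 7 mismatches out of 25 aligned sites, so the Hamming distance is 7.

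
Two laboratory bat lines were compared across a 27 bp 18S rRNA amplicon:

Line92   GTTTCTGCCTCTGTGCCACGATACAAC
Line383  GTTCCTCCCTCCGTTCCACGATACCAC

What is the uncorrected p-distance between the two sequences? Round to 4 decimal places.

0.1852

Mismatches occur at site 4 (T↔C), site 7 (G↔C), site 12 (T↔C), site 15 (G↔T), site 25 (A↔C).
There are 5 differences over 27 sites, so p = 5/27 = 0.1852.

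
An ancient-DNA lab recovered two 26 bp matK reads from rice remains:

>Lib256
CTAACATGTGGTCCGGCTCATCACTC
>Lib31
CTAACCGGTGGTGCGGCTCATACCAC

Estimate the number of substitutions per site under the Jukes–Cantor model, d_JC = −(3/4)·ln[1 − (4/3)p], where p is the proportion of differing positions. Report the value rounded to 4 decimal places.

0.2758

Differing sites — 6:A/C; 7:T/G; 13:C/G; 22:C/A; 23:A/C; 25:T/A.
p = 6/26 = 0.230769.
d = −0.75 · ln(1 − (4/3)·0.230769) = −0.75 · ln(0.692308) = −0.75 · (-0.367724) = 0.2758.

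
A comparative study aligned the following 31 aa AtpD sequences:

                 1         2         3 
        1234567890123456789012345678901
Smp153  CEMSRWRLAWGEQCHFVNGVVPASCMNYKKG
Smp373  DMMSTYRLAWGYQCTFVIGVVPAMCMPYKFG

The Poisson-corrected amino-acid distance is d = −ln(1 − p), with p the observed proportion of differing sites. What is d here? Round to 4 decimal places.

0.3895

Mismatches occur at site 1 (C↔D), site 2 (E↔M), site 5 (R↔T), site 6 (W↔Y), site 12 (E↔Y), site 15 (H↔T), site 18 (N↔I), site 24 (S↔M), site 27 (N↔P), site 30 (K↔F).
p = 10/31 = 0.322581.
d = −ln(1 − 0.322581) = −ln(0.677419) = 0.3895.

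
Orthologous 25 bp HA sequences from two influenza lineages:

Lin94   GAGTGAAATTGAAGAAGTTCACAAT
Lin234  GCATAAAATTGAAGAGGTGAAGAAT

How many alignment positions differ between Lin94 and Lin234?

7

The sequences differ at positions 2 (A/C), 3 (G/A), 5 (G/A), 16 (A/G), 19 (T/G), 20 (C/A), 22 (C/G).
That gives 7 mismatches out of 25 aligned sites, so the Hamming distance is 7.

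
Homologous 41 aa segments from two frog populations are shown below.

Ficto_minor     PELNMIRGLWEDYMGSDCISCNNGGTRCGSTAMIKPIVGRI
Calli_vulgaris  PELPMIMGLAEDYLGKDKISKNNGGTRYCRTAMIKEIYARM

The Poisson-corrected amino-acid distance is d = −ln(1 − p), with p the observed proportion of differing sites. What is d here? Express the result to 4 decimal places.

0.4177

The sequences differ at positions 4 (N/P), 7 (R/M), 10 (W/A), 14 (M/L), 16 (S/K), 18 (C/K), 21 (C/K), 28 (C/Y), 29 (G/C), 30 (S/R), 36 (P/E), 38 (V/Y), 39 (G/A), 41 (I/M).
p = 14/41 = 0.341463.
d = −ln(1 − 0.341463) = −ln(0.658537) = 0.4177.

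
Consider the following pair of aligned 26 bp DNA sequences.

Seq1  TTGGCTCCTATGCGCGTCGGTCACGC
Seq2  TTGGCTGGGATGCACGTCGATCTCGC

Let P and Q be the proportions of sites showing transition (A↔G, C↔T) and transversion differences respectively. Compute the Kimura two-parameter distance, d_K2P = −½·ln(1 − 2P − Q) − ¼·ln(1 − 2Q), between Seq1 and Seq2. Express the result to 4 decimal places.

Differing sites — 7:C/G (Tv); 8:C/G (Tv); 9:T/G (Tv); 14:G/A (Ti); 20:G/A (Ti); 23:A/T (Tv).
Of the 6 differences, 2 transitions and 4 transversions over 26 sites: P = 2/26 = 0.076923, Q = 4/26 = 0.153846.
d = −0.5·ln(0.692308) − 0.25·ln(0.692308) = −0.5·(-0.367724) − 0.25·(-0.367724) = 0.2758.

0.2758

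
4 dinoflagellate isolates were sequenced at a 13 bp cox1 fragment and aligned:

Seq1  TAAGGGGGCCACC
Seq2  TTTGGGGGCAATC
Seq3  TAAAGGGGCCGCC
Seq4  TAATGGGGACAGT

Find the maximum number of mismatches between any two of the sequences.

7

Pairwise Hamming distances:
  Seq1 vs Seq2: 4
  Seq1 vs Seq3: 2
  Seq1 vs Seq4: 4
  Seq2 vs Seq3: 6
  Seq2 vs Seq4: 7
  Seq3 vs Seq4: 5
The largest is 7, between Seq2 and Seq4.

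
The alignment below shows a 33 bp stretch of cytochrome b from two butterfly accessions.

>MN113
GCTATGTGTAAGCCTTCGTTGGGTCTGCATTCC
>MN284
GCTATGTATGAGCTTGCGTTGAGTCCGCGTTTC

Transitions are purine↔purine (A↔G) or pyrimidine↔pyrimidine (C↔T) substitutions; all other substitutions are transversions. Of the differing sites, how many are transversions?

1

The sequences differ at positions 8 (G/A, transition), 10 (A/G, transition), 14 (C/T, transition), 16 (T/G, transversion), 22 (G/A, transition), 26 (T/C, transition), 29 (A/G, transition), 32 (C/T, transition).
Of the 8 differences, 7 transitions and 1 transversion, so the answer is 1.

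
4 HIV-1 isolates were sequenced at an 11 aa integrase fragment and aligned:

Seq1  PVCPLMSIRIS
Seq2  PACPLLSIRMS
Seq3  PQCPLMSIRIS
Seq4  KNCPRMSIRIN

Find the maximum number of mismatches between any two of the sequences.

Pairwise Hamming distances:
  Seq1 vs Seq2: 3
  Seq1 vs Seq3: 1
  Seq1 vs Seq4: 4
  Seq2 vs Seq3: 3
  Seq2 vs Seq4: 6
  Seq3 vs Seq4: 4
The largest is 6, between Seq2 and Seq4.

6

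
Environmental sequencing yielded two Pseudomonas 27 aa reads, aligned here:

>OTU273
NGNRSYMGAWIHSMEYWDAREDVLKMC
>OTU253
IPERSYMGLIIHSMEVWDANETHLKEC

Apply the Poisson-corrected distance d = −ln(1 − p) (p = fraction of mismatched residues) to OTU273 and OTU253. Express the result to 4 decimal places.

The sequences differ at positions 1 (N/I), 2 (G/P), 3 (N/E), 9 (A/L), 10 (W/I), 16 (Y/V), 20 (R/N), 22 (D/T), 23 (V/H), 26 (M/E).
p = 10/27 = 0.370370.
d = −ln(1 − 0.370370) = −ln(0.629630) = 0.4626.

0.4626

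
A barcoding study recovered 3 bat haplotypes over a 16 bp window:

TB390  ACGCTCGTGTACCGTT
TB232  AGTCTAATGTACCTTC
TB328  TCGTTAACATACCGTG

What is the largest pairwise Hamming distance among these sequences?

8

Pairwise Hamming distances:
  TB390 vs TB232: 6
  TB390 vs TB328: 7
  TB232 vs TB328: 8
The largest is 8, between TB232 and TB328.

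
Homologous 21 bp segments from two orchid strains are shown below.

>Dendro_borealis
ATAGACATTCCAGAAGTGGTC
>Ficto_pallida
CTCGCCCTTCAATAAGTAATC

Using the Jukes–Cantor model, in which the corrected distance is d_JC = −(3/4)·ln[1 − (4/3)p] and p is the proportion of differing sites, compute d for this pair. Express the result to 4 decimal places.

Mismatches occur at site 1 (A↔C), site 3 (A↔C), site 5 (A↔C), site 7 (A↔C), site 11 (C↔A), site 13 (G↔T), site 18 (G↔A), site 19 (G↔A).
p = 8/21 = 0.380952.
d = −0.75 · ln(1 − (4/3)·0.380952) = −0.75 · ln(0.492064) = −0.75 · (-0.709146) = 0.5319.

0.5319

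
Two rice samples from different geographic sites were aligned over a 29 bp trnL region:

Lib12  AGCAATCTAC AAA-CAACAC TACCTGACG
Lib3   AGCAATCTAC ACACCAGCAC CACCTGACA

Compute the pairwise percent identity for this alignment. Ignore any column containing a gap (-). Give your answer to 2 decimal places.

85.71%

Excluding the 1 gap column leaves 28 comparable sites.
The sequences differ at positions 12 (A/C), 17 (A/G), 21 (T/C), 29 (G/A).
24 of the 28 comparable sites match, so the percent identity is 24/28 × 100 = 85.71%.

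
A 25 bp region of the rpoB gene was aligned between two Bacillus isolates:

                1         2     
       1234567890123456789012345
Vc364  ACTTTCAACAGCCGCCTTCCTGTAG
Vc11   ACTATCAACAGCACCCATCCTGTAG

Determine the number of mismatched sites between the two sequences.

Mismatches occur at site 4 (T→A), site 13 (C→A), site 14 (G→C), site 17 (T→A).
That gives 4 mismatches out of 25 aligned sites, so the Hamming distance is 4.

4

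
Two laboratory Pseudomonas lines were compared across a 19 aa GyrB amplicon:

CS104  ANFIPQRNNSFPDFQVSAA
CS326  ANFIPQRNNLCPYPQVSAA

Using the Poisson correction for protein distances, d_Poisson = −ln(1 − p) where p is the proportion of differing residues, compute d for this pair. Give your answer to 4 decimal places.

The sequences differ at positions 10 (S/L), 11 (F/C), 13 (D/Y), 14 (F/P).
p = 4/19 = 0.210526.
d = −ln(1 − 0.210526) = −ln(0.789474) = 0.2364.

0.2364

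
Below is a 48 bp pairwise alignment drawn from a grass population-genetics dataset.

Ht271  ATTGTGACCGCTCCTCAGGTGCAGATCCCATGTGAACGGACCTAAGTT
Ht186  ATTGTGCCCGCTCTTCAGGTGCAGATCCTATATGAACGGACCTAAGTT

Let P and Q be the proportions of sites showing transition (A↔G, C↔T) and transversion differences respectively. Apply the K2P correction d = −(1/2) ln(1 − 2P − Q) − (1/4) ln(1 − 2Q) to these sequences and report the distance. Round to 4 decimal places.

0.0895

The sequences differ at positions 7 (A/C, transversion), 14 (C/T, transition), 29 (C/T, transition), 32 (G/A, transition).
Of the 4 differences, 3 transitions and 1 transversion over 48 sites: P = 3/48 = 0.062500, Q = 1/48 = 0.020833.
d = −0.5·ln(0.854167) − 0.25·ln(0.958334) = −0.5·(-0.157629) − 0.25·(-0.042559) = 0.0895.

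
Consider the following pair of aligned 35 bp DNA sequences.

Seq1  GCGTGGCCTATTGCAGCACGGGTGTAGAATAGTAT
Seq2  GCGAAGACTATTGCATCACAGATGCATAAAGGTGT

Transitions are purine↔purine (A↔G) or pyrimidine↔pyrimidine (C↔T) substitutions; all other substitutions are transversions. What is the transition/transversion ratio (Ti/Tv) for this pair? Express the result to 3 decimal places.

Differing sites — 4:T/A (Tv); 5:G/A (Ti); 7:C/A (Tv); 16:G/T (Tv); 20:G/A (Ti); 22:G/A (Ti); 25:T/C (Ti); 27:G/T (Tv); 30:T/A (Tv); 31:A/G (Ti); 34:A/G (Ti).
Of the 11 differences, 6 transitions and 5 transversions, so Ti/Tv = 6/5 = 1.200.

1.200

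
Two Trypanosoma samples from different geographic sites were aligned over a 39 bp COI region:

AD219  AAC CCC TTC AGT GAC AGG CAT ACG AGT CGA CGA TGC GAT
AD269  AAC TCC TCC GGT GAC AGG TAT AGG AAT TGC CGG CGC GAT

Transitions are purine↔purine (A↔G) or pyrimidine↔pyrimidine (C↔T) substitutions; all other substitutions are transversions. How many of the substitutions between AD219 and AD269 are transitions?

The sequences differ at positions 4 (C/T, transition), 8 (T/C, transition), 10 (A/G, transition), 19 (C/T, transition), 23 (C/G, transversion), 26 (G/A, transition), 28 (C/T, transition), 30 (A/C, transversion), 33 (A/G, transition), 34 (T/C, transition).
Of the 10 differences, 8 transitions and 2 transversions, so the answer is 8.

8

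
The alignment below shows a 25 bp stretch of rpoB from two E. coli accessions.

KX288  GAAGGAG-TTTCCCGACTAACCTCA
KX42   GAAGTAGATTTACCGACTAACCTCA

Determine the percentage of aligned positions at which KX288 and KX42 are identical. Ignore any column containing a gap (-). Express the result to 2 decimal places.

Excluding the 1 gap column leaves 24 comparable sites.
The sequences differ at positions 5 (G/T), 12 (C/A).
22 of the 24 comparable sites match, so the percent identity is 22/24 × 100 = 91.67%.

91.67%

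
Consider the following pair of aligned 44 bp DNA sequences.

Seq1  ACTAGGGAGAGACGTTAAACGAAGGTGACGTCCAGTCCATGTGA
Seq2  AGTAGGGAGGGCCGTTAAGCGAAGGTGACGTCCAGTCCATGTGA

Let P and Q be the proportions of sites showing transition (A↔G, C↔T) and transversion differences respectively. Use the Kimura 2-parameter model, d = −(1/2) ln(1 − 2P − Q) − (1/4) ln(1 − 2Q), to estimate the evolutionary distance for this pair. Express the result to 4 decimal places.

0.0971

Differing sites — 2:C/G (Tv); 10:A/G (Ti); 12:A/C (Tv); 19:A/G (Ti).
Of the 4 differences, 2 transitions and 2 transversions over 44 sites: P = 2/44 = 0.045455, Q = 2/44 = 0.045455.
d = −0.5·ln(0.863635) − 0.25·ln(0.909090) = −0.5·(-0.146605) − 0.25·(-0.095311) = 0.0971.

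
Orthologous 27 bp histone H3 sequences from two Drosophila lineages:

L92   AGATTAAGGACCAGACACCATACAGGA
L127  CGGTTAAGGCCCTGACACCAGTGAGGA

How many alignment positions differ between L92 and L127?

7

Differing sites — 1:A/C; 3:A/G; 10:A/C; 13:A/T; 21:T/G; 22:A/T; 23:C/G.
That gives 7 mismatches out of 27 aligned sites, so the Hamming distance is 7.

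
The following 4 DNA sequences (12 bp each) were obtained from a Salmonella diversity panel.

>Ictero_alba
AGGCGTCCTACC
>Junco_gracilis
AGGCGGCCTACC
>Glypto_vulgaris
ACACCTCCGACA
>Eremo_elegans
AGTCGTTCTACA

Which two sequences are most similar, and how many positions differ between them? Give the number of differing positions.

Pairwise Hamming distances:
  Ictero_alba vs Junco_gracilis: 1
  Ictero_alba vs Glypto_vulgaris: 5
  Ictero_alba vs Eremo_elegans: 3
  Junco_gracilis vs Glypto_vulgaris: 6
  Junco_gracilis vs Eremo_elegans: 4
  Glypto_vulgaris vs Eremo_elegans: 5
The smallest is 1, between Ictero_alba and Junco_gracilis.

1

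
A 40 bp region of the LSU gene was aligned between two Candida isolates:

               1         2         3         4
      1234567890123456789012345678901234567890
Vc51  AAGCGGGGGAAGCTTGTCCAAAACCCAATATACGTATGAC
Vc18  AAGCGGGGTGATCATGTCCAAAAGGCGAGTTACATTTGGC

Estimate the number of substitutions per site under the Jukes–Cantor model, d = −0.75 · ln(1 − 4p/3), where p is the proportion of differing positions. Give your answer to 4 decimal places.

Differing sites — 9:G/T; 10:A/G; 12:G/T; 14:T/A; 24:C/G; 25:C/G; 27:A/G; 29:T/G; 30:A/T; 34:G/A; 36:A/T; 39:A/G.
p = 12/40 = 0.300000.
d = −0.75 · ln(1 − (4/3)·0.300000) = −0.75 · ln(0.600000) = −0.75 · (-0.510826) = 0.3831.

0.3831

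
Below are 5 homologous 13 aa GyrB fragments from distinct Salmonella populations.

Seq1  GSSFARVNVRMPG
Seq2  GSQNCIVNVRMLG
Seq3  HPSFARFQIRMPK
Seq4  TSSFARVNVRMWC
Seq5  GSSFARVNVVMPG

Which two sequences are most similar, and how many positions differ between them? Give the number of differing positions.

Pairwise Hamming distances:
  Seq1 vs Seq2: 5
  Seq1 vs Seq3: 6
  Seq1 vs Seq4: 3
  Seq1 vs Seq5: 1
  Seq2 vs Seq3: 11
  Seq2 vs Seq4: 7
  Seq2 vs Seq5: 6
  Seq3 vs Seq4: 7
  Seq3 vs Seq5: 7
  Seq4 vs Seq5: 4
The smallest is 1, between Seq1 and Seq5.

1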